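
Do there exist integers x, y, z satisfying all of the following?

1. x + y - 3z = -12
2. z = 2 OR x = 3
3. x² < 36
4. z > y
Yes

Take x = 3, y = 6, z = 7. Substituting into each constraint:
  (1) 3 + 6 - 3(7) = -12 ✓
  (2) x = 3, target 3 ✓ (second branch holds)
  (3) x² = (3)² = 9, and 9 < 36 ✓
  (4) 7 > 6 ✓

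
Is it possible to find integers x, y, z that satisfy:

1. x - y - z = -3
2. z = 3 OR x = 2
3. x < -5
Yes

Take x = -6, y = -6, z = 3. Substituting into each constraint:
  (1) (-6) + 6 + (-3) = -3 ✓
  (2) z = 3, target 3 ✓ (first branch holds)
  (3) -6 < -5 ✓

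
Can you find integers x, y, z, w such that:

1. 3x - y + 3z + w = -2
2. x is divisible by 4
Yes

Take x = 0, y = 2, z = 0, w = 0. Substituting into each constraint:
  (1) 3(0) + (-2) + 3(0) + 0 = -2 ✓
  (2) 0 = 4 × 0, remainder 0 ✓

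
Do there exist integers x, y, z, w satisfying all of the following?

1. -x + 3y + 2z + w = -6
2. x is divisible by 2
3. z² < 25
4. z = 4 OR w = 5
Yes

Take x = 0, y = -5, z = 4, w = 1. Substituting into each constraint:
  (1) 0 + 3(-5) + 2(4) + 1 = -6 ✓
  (2) 0 = 2 × 0, remainder 0 ✓
  (3) z² = (4)² = 16, and 16 < 25 ✓
  (4) z = 4, target 4 ✓ (first branch holds)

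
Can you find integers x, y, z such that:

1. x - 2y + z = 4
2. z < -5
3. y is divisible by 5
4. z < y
Yes

Take x = 10, y = 0, z = -6. Substituting into each constraint:
  (1) 10 - 2(0) + (-6) = 4 ✓
  (2) -6 < -5 ✓
  (3) 0 = 5 × 0, remainder 0 ✓
  (4) -6 < 0 ✓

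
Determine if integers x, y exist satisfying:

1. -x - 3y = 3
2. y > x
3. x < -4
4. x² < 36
No

A contradictory subset is {-x - 3y = 3, x < -4, x² < 36}. No integer assignment can satisfy these jointly:

  - -x - 3y = 3: is a linear equation tying the variables together
  - x < -4: bounds one variable relative to a constant
  - x² < 36: restricts x to |x| ≤ 5

The bounds confine x to {-5}. For each value, substitute into the equation:
  • x = -5: the equation gives -3y = -2, so y would not be an integer.
Every case fails, so no integer solution exists.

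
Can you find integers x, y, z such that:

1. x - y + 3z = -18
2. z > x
Yes

Take x = -1, y = 17, z = 0. Substituting into each constraint:
  (1) (-1) + (-17) + 3(0) = -18 ✓
  (2) 0 > -1 ✓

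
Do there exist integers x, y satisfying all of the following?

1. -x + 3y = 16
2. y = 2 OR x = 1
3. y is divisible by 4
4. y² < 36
No

A contradictory subset is {-x + 3y = 16, y = 2 OR x = 1, y is divisible by 4}. No integer assignment can satisfy these jointly:

  - -x + 3y = 16: is a linear equation tying the variables together
  - y = 2 OR x = 1: forces a choice: either y = 2 or x = 1
  - y is divisible by 4: restricts y to multiples of 4

Split on the disjunction (y = 2 OR x = 1):
  • If y = 2: this contradicts the divisibility constraint — 2 is not a multiple of 4.
  • If x = 1: with x = 1, writing y = 4y', every remaining term of the linear equation is divisible by 12, so the left side is ≡ 0 (mod 12); but the right side 17 ≡ 5 (mod 12). No integers can satisfy it.
Both branches are infeasible, so the system has no integer solution.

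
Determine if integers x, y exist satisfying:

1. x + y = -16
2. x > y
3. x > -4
Yes

Take x = -3, y = -13. Substituting into each constraint:
  (1) (-3) + (-13) = -16 ✓
  (2) -3 > -13 ✓
  (3) -3 > -4 ✓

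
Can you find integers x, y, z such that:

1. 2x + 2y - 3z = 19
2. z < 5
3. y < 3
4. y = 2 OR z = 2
Yes

Take x = 9, y = 2, z = 1. Substituting into each constraint:
  (1) 2(9) + 2(2) - 3(1) = 19 ✓
  (2) 1 < 5 ✓
  (3) 2 < 3 ✓
  (4) y = 2, target 2 ✓ (first branch holds)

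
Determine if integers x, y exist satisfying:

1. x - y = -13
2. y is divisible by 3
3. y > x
Yes

Take x = -13, y = 0. Substituting into each constraint:
  (1) (-13) + 0 = -13 ✓
  (2) 0 = 3 × 0, remainder 0 ✓
  (3) 0 > -13 ✓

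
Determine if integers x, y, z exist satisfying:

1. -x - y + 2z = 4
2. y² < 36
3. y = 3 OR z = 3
Yes

Take x = -7, y = 3, z = 0. Substituting into each constraint:
  (1) 7 + (-3) + 2(0) = 4 ✓
  (2) y² = (3)² = 9, and 9 < 36 ✓
  (3) y = 3, target 3 ✓ (first branch holds)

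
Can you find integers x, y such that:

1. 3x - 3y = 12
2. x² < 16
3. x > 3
No

A contradictory subset is {x² < 16, x > 3}. No integer assignment can satisfy these jointly:

  - x² < 16: restricts x to |x| ≤ 3
  - x > 3: bounds one variable relative to a constant

Direct contradiction: the bounds on x require x ≥ 4 and x ≤ 3 simultaneously, which is empty.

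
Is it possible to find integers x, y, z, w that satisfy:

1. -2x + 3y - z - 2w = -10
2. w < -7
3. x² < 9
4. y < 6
Yes

Take x = 0, y = 0, z = 26, w = -8. Substituting into each constraint:
  (1) -2(0) + 3(0) + (-26) - 2(-8) = -10 ✓
  (2) -8 < -7 ✓
  (3) x² = (0)² = 0, and 0 < 9 ✓
  (4) 0 < 6 ✓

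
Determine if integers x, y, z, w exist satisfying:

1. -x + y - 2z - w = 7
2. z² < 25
Yes

Take x = 0, y = 1, z = -3, w = 0. Substituting into each constraint:
  (1) 0 + 1 - 2(-3) + 0 = 7 ✓
  (2) z² = (-3)² = 9, and 9 < 25 ✓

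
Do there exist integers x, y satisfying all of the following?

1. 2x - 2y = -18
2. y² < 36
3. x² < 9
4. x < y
No

A contradictory subset is {2x - 2y = -18, y² < 36, x² < 9}. No integer assignment can satisfy these jointly:

  - 2x - 2y = -18: is a linear equation tying the variables together
  - y² < 36: restricts y to |y| ≤ 5
  - x² < 9: restricts x to |x| ≤ 2

Range argument: with x ∈ [-2, 2], y ∈ [-5, 5], the left side of the equation is at least -14, but the right side is -18 < -14. No integer solution exists.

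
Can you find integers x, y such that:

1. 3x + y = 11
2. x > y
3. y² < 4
Yes

Take x = 4, y = -1. Substituting into each constraint:
  (1) 3(4) + (-1) = 11 ✓
  (2) 4 > -1 ✓
  (3) y² = (-1)² = 1, and 1 < 4 ✓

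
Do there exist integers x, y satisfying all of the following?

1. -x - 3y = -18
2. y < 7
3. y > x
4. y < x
No

A contradictory subset is {y > x, y < x}. No integer assignment can satisfy these jointly:

  - y > x: bounds one variable relative to another variable
  - y < x: bounds one variable relative to another variable

Direct contradiction: y > x and x > y cannot both hold.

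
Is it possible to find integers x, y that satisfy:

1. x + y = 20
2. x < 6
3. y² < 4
No

The full constraint system is jointly infeasible over the integers. Each constraint and what it forces:

  - x + y = 20: is a linear equation tying the variables together
  - x < 6: bounds one variable relative to a constant
  - y² < 4: restricts y to |y| ≤ 1

Range argument: with x ∈ [−∞, 5], y ∈ [-1, 1], the left side of the equation is at most 6, but the right side is 20 > 6. No integer solution exists.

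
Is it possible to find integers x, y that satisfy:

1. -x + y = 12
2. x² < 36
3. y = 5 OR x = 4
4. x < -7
No

A contradictory subset is {-x + y = 12, y = 5 OR x = 4, x < -7}. No integer assignment can satisfy these jointly:

  - -x + y = 12: is a linear equation tying the variables together
  - y = 5 OR x = 4: forces a choice: either y = 5 or x = 4
  - x < -7: bounds one variable relative to a constant

Split on the disjunction (y = 5 OR x = 4):
  • If y = 5: the equation forces x = -7, which contradicts the bound x ≤ -8.
  • If x = 4: this contradicts the bound x ≤ -8.
Both branches are infeasible, so the system has no integer solution.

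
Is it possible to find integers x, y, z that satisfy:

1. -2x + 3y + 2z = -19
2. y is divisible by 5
Yes

Take x = 8, y = 5, z = -9. Substituting into each constraint:
  (1) -2(8) + 3(5) + 2(-9) = -19 ✓
  (2) 5 = 5 × 1, remainder 0 ✓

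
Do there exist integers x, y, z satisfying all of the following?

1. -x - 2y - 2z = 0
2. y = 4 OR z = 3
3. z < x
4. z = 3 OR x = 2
Yes

Take x = 2, y = 4, z = -5. Substituting into each constraint:
  (1) (-2) - 2(4) - 2(-5) = 0 ✓
  (2) y = 4, target 4 ✓ (first branch holds)
  (3) -5 < 2 ✓
  (4) x = 2, target 2 ✓ (second branch holds)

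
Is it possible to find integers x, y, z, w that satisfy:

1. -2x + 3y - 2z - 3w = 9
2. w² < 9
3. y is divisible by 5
Yes

Take x = -6, y = 0, z = 0, w = 1. Substituting into each constraint:
  (1) -2(-6) + 3(0) - 2(0) - 3(1) = 9 ✓
  (2) w² = (1)² = 1, and 1 < 9 ✓
  (3) 0 = 5 × 0, remainder 0 ✓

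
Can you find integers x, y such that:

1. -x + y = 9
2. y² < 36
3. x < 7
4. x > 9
No

A contradictory subset is {x < 7, x > 9}. No integer assignment can satisfy these jointly:

  - x < 7: bounds one variable relative to a constant
  - x > 9: bounds one variable relative to a constant

Direct contradiction: the bounds on x require x ≥ 10 and x ≤ 6 simultaneously, which is empty.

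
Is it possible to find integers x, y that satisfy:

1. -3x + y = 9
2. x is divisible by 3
Yes

Take x = 0, y = 9. Substituting into each constraint:
  (1) -3(0) + 9 = 9 ✓
  (2) 0 = 3 × 0, remainder 0 ✓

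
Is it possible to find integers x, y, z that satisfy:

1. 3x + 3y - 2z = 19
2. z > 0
Yes

Take x = 0, y = 7, z = 1. Substituting into each constraint:
  (1) 3(0) + 3(7) - 2(1) = 19 ✓
  (2) 1 > 0 ✓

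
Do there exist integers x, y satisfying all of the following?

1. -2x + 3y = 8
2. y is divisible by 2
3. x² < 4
Yes

Take x = -1, y = 2. Substituting into each constraint:
  (1) -2(-1) + 3(2) = 8 ✓
  (2) 2 = 2 × 1, remainder 0 ✓
  (3) x² = (-1)² = 1, and 1 < 4 ✓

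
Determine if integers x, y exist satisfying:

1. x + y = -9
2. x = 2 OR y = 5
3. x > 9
No

The full constraint system is jointly infeasible over the integers. Each constraint and what it forces:

  - x + y = -9: is a linear equation tying the variables together
  - x = 2 OR y = 5: forces a choice: either x = 2 or y = 5
  - x > 9: bounds one variable relative to a constant

Split on the disjunction (x = 2 OR y = 5):
  • If x = 2: this contradicts the bound x ≥ 10.
  • If y = 5: the equation forces x = -14, which contradicts the bound x ≥ 10.
Both branches are infeasible, so the system has no integer solution.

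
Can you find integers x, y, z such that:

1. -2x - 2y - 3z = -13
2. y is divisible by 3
Yes

Take x = 2, y = 0, z = 3. Substituting into each constraint:
  (1) -2(2) - 2(0) - 3(3) = -13 ✓
  (2) 0 = 3 × 0, remainder 0 ✓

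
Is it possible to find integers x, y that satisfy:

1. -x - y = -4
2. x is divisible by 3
Yes

Take x = 0, y = 4. Substituting into each constraint:
  (1) 0 + (-4) = -4 ✓
  (2) 0 = 3 × 0, remainder 0 ✓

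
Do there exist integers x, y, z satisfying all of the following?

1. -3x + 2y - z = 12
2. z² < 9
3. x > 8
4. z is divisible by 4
Yes

Take x = 10, y = 21, z = 0. Substituting into each constraint:
  (1) -3(10) + 2(21) + 0 = 12 ✓
  (2) z² = (0)² = 0, and 0 < 9 ✓
  (3) 10 > 8 ✓
  (4) 0 = 4 × 0, remainder 0 ✓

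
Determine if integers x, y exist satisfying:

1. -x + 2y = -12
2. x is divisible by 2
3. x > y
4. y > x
No

A contradictory subset is {x > y, y > x}. No integer assignment can satisfy these jointly:

  - x > y: bounds one variable relative to another variable
  - y > x: bounds one variable relative to another variable

Direct contradiction: x > y and y > x cannot both hold.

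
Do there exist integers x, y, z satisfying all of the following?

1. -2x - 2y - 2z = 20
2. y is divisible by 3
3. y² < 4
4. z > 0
Yes

Take x = -11, y = 0, z = 1. Substituting into each constraint:
  (1) -2(-11) - 2(0) - 2(1) = 20 ✓
  (2) 0 = 3 × 0, remainder 0 ✓
  (3) y² = (0)² = 0, and 0 < 4 ✓
  (4) 1 > 0 ✓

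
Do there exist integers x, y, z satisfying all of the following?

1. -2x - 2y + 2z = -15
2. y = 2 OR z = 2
No

Even the single constraint (-2x - 2y + 2z = -15) is infeasible over the integers.

  - -2x - 2y + 2z = -15: every term on the left is divisible by 2, so the LHS ≡ 0 (mod 2), but the RHS -15 is not — no integer solution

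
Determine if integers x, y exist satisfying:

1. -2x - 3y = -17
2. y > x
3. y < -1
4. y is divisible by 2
No

A contradictory subset is {-2x - 3y = -17, y > x, y < -1}. No integer assignment can satisfy these jointly:

  - -2x - 3y = -17: is a linear equation tying the variables together
  - y > x: bounds one variable relative to another variable
  - y < -1: bounds one variable relative to a constant

Propagating the comparison: x < y and y ≤ -2 give x ≤ -3. Range argument: with x ∈ [−∞, -3], y ∈ [−∞, -2], the left side of the equation is at least 12, but the right side is -17 < 12. No integer solution exists.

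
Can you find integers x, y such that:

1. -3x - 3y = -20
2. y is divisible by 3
No

Even the single constraint (-3x - 3y = -20) is infeasible over the integers.

  - -3x - 3y = -20: every term on the left is divisible by 3, so the LHS ≡ 0 (mod 3), but the RHS -20 is not — no integer solution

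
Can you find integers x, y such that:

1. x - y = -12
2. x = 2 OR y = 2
Yes

Take x = -10, y = 2. Substituting into each constraint:
  (1) (-10) + (-2) = -12 ✓
  (2) y = 2, target 2 ✓ (second branch holds)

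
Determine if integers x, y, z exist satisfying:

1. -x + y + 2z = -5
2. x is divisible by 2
Yes

Take x = 0, y = -5, z = 0. Substituting into each constraint:
  (1) 0 + (-5) + 2(0) = -5 ✓
  (2) 0 = 2 × 0, remainder 0 ✓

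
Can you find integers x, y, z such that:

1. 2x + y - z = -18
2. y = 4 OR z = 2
Yes

Take x = -8, y = 0, z = 2. Substituting into each constraint:
  (1) 2(-8) + 0 + (-2) = -18 ✓
  (2) z = 2, target 2 ✓ (second branch holds)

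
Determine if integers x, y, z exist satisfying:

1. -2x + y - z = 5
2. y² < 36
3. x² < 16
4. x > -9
Yes

Take x = -3, y = 0, z = 1. Substituting into each constraint:
  (1) -2(-3) + 0 + (-1) = 5 ✓
  (2) y² = (0)² = 0, and 0 < 36 ✓
  (3) x² = (-3)² = 9, and 9 < 16 ✓
  (4) -3 > -9 ✓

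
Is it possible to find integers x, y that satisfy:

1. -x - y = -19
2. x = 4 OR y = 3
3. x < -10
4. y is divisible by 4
No

A contradictory subset is {-x - y = -19, x = 4 OR y = 3, x < -10}. No integer assignment can satisfy these jointly:

  - -x - y = -19: is a linear equation tying the variables together
  - x = 4 OR y = 3: forces a choice: either x = 4 or y = 3
  - x < -10: bounds one variable relative to a constant

Split on the disjunction (x = 4 OR y = 3):
  • If x = 4: this contradicts the bound x ≤ -11.
  • If y = 3: the equation forces x = 16, which contradicts the bound x ≤ -11.
Both branches are infeasible, so the system has no integer solution.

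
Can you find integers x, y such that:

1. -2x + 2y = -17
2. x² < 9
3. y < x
No

Even the single constraint (-2x + 2y = -17) is infeasible over the integers.

  - -2x + 2y = -17: every term on the left is divisible by 2, so the LHS ≡ 0 (mod 2), but the RHS -17 is not — no integer solution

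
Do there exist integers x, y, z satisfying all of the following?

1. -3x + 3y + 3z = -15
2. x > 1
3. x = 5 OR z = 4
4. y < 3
Yes

Take x = 5, y = 0, z = 0. Substituting into each constraint:
  (1) -3(5) + 3(0) + 3(0) = -15 ✓
  (2) 5 > 1 ✓
  (3) x = 5, target 5 ✓ (first branch holds)
  (4) 0 < 3 ✓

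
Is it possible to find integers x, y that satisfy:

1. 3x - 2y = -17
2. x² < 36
Yes

Take x = -5, y = 1. Substituting into each constraint:
  (1) 3(-5) - 2(1) = -17 ✓
  (2) x² = (-5)² = 25, and 25 < 36 ✓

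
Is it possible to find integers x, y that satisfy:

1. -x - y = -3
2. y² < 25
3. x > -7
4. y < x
Yes

Take x = 2, y = 1. Substituting into each constraint:
  (1) (-2) + (-1) = -3 ✓
  (2) y² = (1)² = 1, and 1 < 25 ✓
  (3) 2 > -7 ✓
  (4) 1 < 2 ✓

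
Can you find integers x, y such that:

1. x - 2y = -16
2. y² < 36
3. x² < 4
No

The full constraint system is jointly infeasible over the integers. Each constraint and what it forces:

  - x - 2y = -16: is a linear equation tying the variables together
  - y² < 36: restricts y to |y| ≤ 5
  - x² < 4: restricts x to |x| ≤ 1

Range argument: with x ∈ [-1, 1], y ∈ [-5, 5], the left side of the equation is at least -11, but the right side is -16 < -11. No integer solution exists.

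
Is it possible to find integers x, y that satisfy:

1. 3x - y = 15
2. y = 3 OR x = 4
Yes

Take x = 6, y = 3. Substituting into each constraint:
  (1) 3(6) + (-3) = 15 ✓
  (2) y = 3, target 3 ✓ (first branch holds)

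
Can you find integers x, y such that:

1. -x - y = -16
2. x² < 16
Yes

Take x = 0, y = 16. Substituting into each constraint:
  (1) 0 + (-16) = -16 ✓
  (2) x² = (0)² = 0, and 0 < 16 ✓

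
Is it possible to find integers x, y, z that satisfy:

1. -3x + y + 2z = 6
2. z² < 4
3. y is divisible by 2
Yes

Take x = -2, y = 0, z = 0. Substituting into each constraint:
  (1) -3(-2) + 0 + 2(0) = 6 ✓
  (2) z² = (0)² = 0, and 0 < 4 ✓
  (3) 0 = 2 × 0, remainder 0 ✓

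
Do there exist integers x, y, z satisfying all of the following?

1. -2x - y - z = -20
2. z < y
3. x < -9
Yes

Take x = -10, y = 21, z = 19. Substituting into each constraint:
  (1) -2(-10) + (-21) + (-19) = -20 ✓
  (2) 19 < 21 ✓
  (3) -10 < -9 ✓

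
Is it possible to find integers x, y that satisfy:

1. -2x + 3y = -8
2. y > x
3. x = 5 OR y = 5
No

The full constraint system is jointly infeasible over the integers. Each constraint and what it forces:

  - -2x + 3y = -8: is a linear equation tying the variables together
  - y > x: bounds one variable relative to another variable
  - x = 5 OR y = 5: forces a choice: either x = 5 or y = 5

Split on the disjunction (x = 5 OR y = 5):
  • If x = 5: with x = 5, every remaining term of the linear equation is divisible by 3, so the left side is ≡ 0 (mod 3); but the right side 2 ≡ 2 (mod 3). No integers can satisfy it.
  • If y = 5: with y = 5, every remaining term of the linear equation is divisible by 2, so the left side is ≡ 0 (mod 2); but the right side -23 ≡ 1 (mod 2). No integers can satisfy it.
Both branches are infeasible, so the system has no integer solution.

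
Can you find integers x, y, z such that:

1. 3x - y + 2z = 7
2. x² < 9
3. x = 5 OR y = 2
Yes

Take x = 1, y = 2, z = 3. Substituting into each constraint:
  (1) 3(1) + (-2) + 2(3) = 7 ✓
  (2) x² = (1)² = 1, and 1 < 9 ✓
  (3) y = 2, target 2 ✓ (second branch holds)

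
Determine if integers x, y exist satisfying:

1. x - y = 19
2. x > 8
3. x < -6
No

A contradictory subset is {x > 8, x < -6}. No integer assignment can satisfy these jointly:

  - x > 8: bounds one variable relative to a constant
  - x < -6: bounds one variable relative to a constant

Direct contradiction: the bounds on x require x ≥ 9 and x ≤ -7 simultaneously, which is empty.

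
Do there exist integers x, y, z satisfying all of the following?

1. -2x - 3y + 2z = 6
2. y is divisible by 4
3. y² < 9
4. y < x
Yes

Take x = 1, y = 0, z = 4. Substituting into each constraint:
  (1) -2(1) - 3(0) + 2(4) = 6 ✓
  (2) 0 = 4 × 0, remainder 0 ✓
  (3) y² = (0)² = 0, and 0 < 9 ✓
  (4) 0 < 1 ✓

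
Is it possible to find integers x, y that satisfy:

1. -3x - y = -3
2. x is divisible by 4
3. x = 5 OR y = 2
No

The full constraint system is jointly infeasible over the integers. Each constraint and what it forces:

  - -3x - y = -3: is a linear equation tying the variables together
  - x is divisible by 4: restricts x to multiples of 4
  - x = 5 OR y = 2: forces a choice: either x = 5 or y = 2

Split on the disjunction (x = 5 OR y = 2):
  • If x = 5: this contradicts the divisibility constraint — 5 is not a multiple of 4.
  • If y = 2: with y = 2, writing x = 4x', every remaining term of the linear equation is divisible by 12, so the left side is ≡ 0 (mod 12); but the right side -1 ≡ 11 (mod 12). No integers can satisfy it.
Both branches are infeasible, so the system has no integer solution.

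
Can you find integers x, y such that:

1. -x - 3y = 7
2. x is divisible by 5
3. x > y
Yes

Take x = 5, y = -4. Substituting into each constraint:
  (1) (-5) - 3(-4) = 7 ✓
  (2) 5 = 5 × 1, remainder 0 ✓
  (3) 5 > -4 ✓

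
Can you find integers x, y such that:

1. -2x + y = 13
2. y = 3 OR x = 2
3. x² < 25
Yes

Take x = 2, y = 17. Substituting into each constraint:
  (1) -2(2) + 17 = 13 ✓
  (2) x = 2, target 2 ✓ (second branch holds)
  (3) x² = (2)² = 4, and 4 < 25 ✓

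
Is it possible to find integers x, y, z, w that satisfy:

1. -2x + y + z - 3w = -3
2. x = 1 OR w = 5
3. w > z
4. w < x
Yes

Take x = 1, y = 0, z = -1, w = 0. Substituting into each constraint:
  (1) -2(1) + 0 + (-1) - 3(0) = -3 ✓
  (2) x = 1, target 1 ✓ (first branch holds)
  (3) 0 > -1 ✓
  (4) 0 < 1 ✓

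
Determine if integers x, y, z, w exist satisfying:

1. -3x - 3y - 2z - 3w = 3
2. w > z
Yes

Take x = -2, y = 0, z = 0, w = 1. Substituting into each constraint:
  (1) -3(-2) - 3(0) - 2(0) - 3(1) = 3 ✓
  (2) 1 > 0 ✓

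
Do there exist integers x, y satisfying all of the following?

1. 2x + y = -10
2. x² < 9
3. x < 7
Yes

Take x = 0, y = -10. Substituting into each constraint:
  (1) 2(0) + (-10) = -10 ✓
  (2) x² = (0)² = 0, and 0 < 9 ✓
  (3) 0 < 7 ✓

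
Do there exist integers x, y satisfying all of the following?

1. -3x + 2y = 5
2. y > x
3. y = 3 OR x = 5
Yes

Take x = 5, y = 10. Substituting into each constraint:
  (1) -3(5) + 2(10) = 5 ✓
  (2) 10 > 5 ✓
  (3) x = 5, target 5 ✓ (second branch holds)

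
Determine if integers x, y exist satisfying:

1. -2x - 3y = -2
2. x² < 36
Yes

Take x = 1, y = 0. Substituting into each constraint:
  (1) -2(1) - 3(0) = -2 ✓
  (2) x² = (1)² = 1, and 1 < 36 ✓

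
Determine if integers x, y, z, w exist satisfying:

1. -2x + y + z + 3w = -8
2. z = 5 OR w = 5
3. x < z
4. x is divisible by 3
Yes

Take x = 0, y = -13, z = 5, w = 0. Substituting into each constraint:
  (1) -2(0) + (-13) + 5 + 3(0) = -8 ✓
  (2) z = 5, target 5 ✓ (first branch holds)
  (3) 0 < 5 ✓
  (4) 0 = 3 × 0, remainder 0 ✓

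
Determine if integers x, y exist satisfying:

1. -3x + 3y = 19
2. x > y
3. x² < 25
No

Even the single constraint (-3x + 3y = 19) is infeasible over the integers.

  - -3x + 3y = 19: every term on the left is divisible by 3, so the LHS ≡ 0 (mod 3), but the RHS 19 is not — no integer solution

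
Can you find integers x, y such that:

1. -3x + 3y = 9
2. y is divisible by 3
Yes

Take x = -3, y = 0. Substituting into each constraint:
  (1) -3(-3) + 3(0) = 9 ✓
  (2) 0 = 3 × 0, remainder 0 ✓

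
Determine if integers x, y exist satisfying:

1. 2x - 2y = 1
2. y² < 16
No

Even the single constraint (2x - 2y = 1) is infeasible over the integers.

  - 2x - 2y = 1: every term on the left is divisible by 2, so the LHS ≡ 0 (mod 2), but the RHS 1 is not — no integer solution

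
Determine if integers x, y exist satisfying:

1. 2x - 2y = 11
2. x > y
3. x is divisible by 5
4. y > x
No

Even the single constraint (2x - 2y = 11) is infeasible over the integers.

  - 2x - 2y = 11: every term on the left is divisible by 2, so the LHS ≡ 0 (mod 2), but the RHS 11 is not — no integer solution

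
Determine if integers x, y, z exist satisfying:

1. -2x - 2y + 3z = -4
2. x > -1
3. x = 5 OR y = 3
Yes

Take x = 5, y = 6, z = 6. Substituting into each constraint:
  (1) -2(5) - 2(6) + 3(6) = -4 ✓
  (2) 5 > -1 ✓
  (3) x = 5, target 5 ✓ (first branch holds)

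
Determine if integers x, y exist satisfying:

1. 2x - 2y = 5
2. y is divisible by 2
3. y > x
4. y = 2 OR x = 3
No

Even the single constraint (2x - 2y = 5) is infeasible over the integers.

  - 2x - 2y = 5: every term on the left is divisible by 2, so the LHS ≡ 0 (mod 2), but the RHS 5 is not — no integer solution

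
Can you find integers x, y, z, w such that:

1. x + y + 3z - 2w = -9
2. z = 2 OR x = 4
Yes

Take x = 0, y = -15, z = 2, w = 0. Substituting into each constraint:
  (1) 0 + (-15) + 3(2) - 2(0) = -9 ✓
  (2) z = 2, target 2 ✓ (first branch holds)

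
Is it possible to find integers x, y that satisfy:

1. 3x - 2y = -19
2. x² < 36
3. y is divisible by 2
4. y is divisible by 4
Yes

Take x = -1, y = 8. Substituting into each constraint:
  (1) 3(-1) - 2(8) = -19 ✓
  (2) x² = (-1)² = 1, and 1 < 36 ✓
  (3) 8 = 2 × 4, remainder 0 ✓
  (4) 8 = 4 × 2, remainder 0 ✓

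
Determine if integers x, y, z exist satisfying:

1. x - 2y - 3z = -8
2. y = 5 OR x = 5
Yes

Take x = 5, y = 2, z = 3. Substituting into each constraint:
  (1) 5 - 2(2) - 3(3) = -8 ✓
  (2) x = 5, target 5 ✓ (second branch holds)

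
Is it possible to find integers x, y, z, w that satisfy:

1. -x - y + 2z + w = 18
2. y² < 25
Yes

Take x = 0, y = 0, z = 0, w = 18. Substituting into each constraint:
  (1) 0 + 0 + 2(0) + 18 = 18 ✓
  (2) y² = (0)² = 0, and 0 < 25 ✓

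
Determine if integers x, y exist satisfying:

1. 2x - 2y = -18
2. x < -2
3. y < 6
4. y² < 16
Yes

Take x = -9, y = 0. Substituting into each constraint:
  (1) 2(-9) - 2(0) = -18 ✓
  (2) -9 < -2 ✓
  (3) 0 < 6 ✓
  (4) y² = (0)² = 0, and 0 < 16 ✓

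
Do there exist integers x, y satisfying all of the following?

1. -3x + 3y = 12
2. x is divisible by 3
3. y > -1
Yes

Take x = 0, y = 4. Substituting into each constraint:
  (1) -3(0) + 3(4) = 12 ✓
  (2) 0 = 3 × 0, remainder 0 ✓
  (3) 4 > -1 ✓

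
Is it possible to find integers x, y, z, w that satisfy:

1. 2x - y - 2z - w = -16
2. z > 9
Yes

Take x = 0, y = -4, z = 10, w = 0. Substituting into each constraint:
  (1) 2(0) + 4 - 2(10) + 0 = -16 ✓
  (2) 10 > 9 ✓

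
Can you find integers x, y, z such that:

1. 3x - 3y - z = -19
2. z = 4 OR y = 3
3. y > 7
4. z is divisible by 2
Yes

Take x = 3, y = 8, z = 4. Substituting into each constraint:
  (1) 3(3) - 3(8) + (-4) = -19 ✓
  (2) z = 4, target 4 ✓ (first branch holds)
  (3) 8 > 7 ✓
  (4) 4 = 2 × 2, remainder 0 ✓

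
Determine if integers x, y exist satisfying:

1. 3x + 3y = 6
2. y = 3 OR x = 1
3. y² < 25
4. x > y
No

A contradictory subset is {3x + 3y = 6, y = 3 OR x = 1, x > y}. No integer assignment can satisfy these jointly:

  - 3x + 3y = 6: is a linear equation tying the variables together
  - y = 3 OR x = 1: forces a choice: either y = 3 or x = 1
  - x > y: bounds one variable relative to another variable

Split on the disjunction (y = 3 OR x = 1):
  • If y = 3: the equation forces x = -1, giving (y, x) = (3, -1), which violates x > y.
  • If x = 1: the equation forces y = 1, giving (x, y) = (1, 1), which violates x > y.
Both branches are infeasible, so the system has no integer solution.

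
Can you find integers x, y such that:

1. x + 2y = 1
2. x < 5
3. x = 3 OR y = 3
Yes

Take x = 3, y = -1. Substituting into each constraint:
  (1) 3 + 2(-1) = 1 ✓
  (2) 3 < 5 ✓
  (3) x = 3, target 3 ✓ (first branch holds)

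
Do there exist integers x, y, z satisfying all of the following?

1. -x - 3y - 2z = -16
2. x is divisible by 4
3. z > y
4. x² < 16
Yes

Take x = 0, y = -2, z = 11. Substituting into each constraint:
  (1) 0 - 3(-2) - 2(11) = -16 ✓
  (2) 0 = 4 × 0, remainder 0 ✓
  (3) 11 > -2 ✓
  (4) x² = (0)² = 0, and 0 < 16 ✓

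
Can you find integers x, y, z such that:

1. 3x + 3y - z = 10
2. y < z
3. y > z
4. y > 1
No

A contradictory subset is {y < z, y > z}. No integer assignment can satisfy these jointly:

  - y < z: bounds one variable relative to another variable
  - y > z: bounds one variable relative to another variable

Direct contradiction: z > y and y > z cannot both hold.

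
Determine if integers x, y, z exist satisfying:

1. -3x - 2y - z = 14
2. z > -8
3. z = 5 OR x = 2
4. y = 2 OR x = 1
Yes

Take x = 1, y = -11, z = 5. Substituting into each constraint:
  (1) -3(1) - 2(-11) + (-5) = 14 ✓
  (2) 5 > -8 ✓
  (3) z = 5, target 5 ✓ (first branch holds)
  (4) x = 1, target 1 ✓ (second branch holds)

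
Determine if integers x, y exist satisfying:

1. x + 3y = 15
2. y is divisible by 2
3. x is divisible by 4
No

The full constraint system is jointly infeasible over the integers. Each constraint and what it forces:

  - x + 3y = 15: is a linear equation tying the variables together
  - y is divisible by 2: restricts y to multiples of 2
  - x is divisible by 4: restricts x to multiples of 4

Modular obstruction: writing x = 4x' and writing y = 2y', every remaining term of the linear equation is divisible by 2, so the left side is ≡ 0 (mod 2); but the right side 15 ≡ 1 (mod 2). No integers can satisfy it.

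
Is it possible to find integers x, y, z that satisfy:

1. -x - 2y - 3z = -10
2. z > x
Yes

Take x = -2, y = 6, z = 0. Substituting into each constraint:
  (1) 2 - 2(6) - 3(0) = -10 ✓
  (2) 0 > -2 ✓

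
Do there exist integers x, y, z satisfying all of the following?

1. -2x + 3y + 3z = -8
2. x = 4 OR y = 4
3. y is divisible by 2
Yes

Take x = 4, y = 0, z = 0. Substituting into each constraint:
  (1) -2(4) + 3(0) + 3(0) = -8 ✓
  (2) x = 4, target 4 ✓ (first branch holds)
  (3) 0 = 2 × 0, remainder 0 ✓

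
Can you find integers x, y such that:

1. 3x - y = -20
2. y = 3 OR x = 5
Yes

Take x = 5, y = 35. Substituting into each constraint:
  (1) 3(5) + (-35) = -20 ✓
  (2) x = 5, target 5 ✓ (second branch holds)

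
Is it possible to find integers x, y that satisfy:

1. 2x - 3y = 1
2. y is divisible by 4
No

The full constraint system is jointly infeasible over the integers. Each constraint and what it forces:

  - 2x - 3y = 1: is a linear equation tying the variables together
  - y is divisible by 4: restricts y to multiples of 4

Modular obstruction: writing y = 4y', every remaining term of the linear equation is divisible by 2, so the left side is ≡ 0 (mod 2); but the right side 1 ≡ 1 (mod 2). No integers can satisfy it.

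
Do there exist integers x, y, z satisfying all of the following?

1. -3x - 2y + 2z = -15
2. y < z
Yes

Take x = 7, y = 0, z = 3. Substituting into each constraint:
  (1) -3(7) - 2(0) + 2(3) = -15 ✓
  (2) 0 < 3 ✓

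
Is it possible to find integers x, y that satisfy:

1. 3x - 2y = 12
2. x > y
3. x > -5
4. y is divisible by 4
Yes

Take x = 4, y = 0. Substituting into each constraint:
  (1) 3(4) - 2(0) = 12 ✓
  (2) 4 > 0 ✓
  (3) 4 > -5 ✓
  (4) 0 = 4 × 0, remainder 0 ✓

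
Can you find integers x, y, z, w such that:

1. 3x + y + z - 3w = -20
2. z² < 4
Yes

Take x = 0, y = -20, z = 0, w = 0. Substituting into each constraint:
  (1) 3(0) + (-20) + 0 - 3(0) = -20 ✓
  (2) z² = (0)² = 0, and 0 < 4 ✓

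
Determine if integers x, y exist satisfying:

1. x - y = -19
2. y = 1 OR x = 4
Yes

Take x = 4, y = 23. Substituting into each constraint:
  (1) 4 + (-23) = -19 ✓
  (2) x = 4, target 4 ✓ (second branch holds)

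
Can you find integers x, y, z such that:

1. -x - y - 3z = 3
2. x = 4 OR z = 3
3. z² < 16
Yes

Take x = 0, y = -12, z = 3. Substituting into each constraint:
  (1) 0 + 12 - 3(3) = 3 ✓
  (2) z = 3, target 3 ✓ (second branch holds)
  (3) z² = (3)² = 9, and 9 < 16 ✓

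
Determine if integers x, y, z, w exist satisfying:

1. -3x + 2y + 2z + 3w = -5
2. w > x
Yes

Take x = 0, y = 0, z = -4, w = 1. Substituting into each constraint:
  (1) -3(0) + 2(0) + 2(-4) + 3(1) = -5 ✓
  (2) 1 > 0 ✓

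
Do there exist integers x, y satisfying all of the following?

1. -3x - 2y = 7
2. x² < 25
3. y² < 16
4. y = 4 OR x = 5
No

A contradictory subset is {x² < 25, y² < 16, y = 4 OR x = 5}. No integer assignment can satisfy these jointly:

  - x² < 25: restricts x to |x| ≤ 4
  - y² < 16: restricts y to |y| ≤ 3
  - y = 4 OR x = 5: forces a choice: either y = 4 or x = 5

Split on the disjunction (y = 4 OR x = 5):
  • If y = 4: this contradicts y² < 16, which requires |y| ≤ 3.
  • If x = 5: this contradicts x² < 25, which requires |x| ≤ 4.
Both branches are infeasible, so the system has no integer solution.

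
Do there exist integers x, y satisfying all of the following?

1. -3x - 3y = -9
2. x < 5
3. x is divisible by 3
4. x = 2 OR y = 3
Yes

Take x = 0, y = 3. Substituting into each constraint:
  (1) -3(0) - 3(3) = -9 ✓
  (2) 0 < 5 ✓
  (3) 0 = 3 × 0, remainder 0 ✓
  (4) y = 3, target 3 ✓ (second branch holds)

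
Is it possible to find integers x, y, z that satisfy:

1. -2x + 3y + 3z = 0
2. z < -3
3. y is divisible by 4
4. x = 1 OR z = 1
No

A contradictory subset is {-2x + 3y + 3z = 0, z < -3, x = 1 OR z = 1}. No integer assignment can satisfy these jointly:

  - -2x + 3y + 3z = 0: is a linear equation tying the variables together
  - z < -3: bounds one variable relative to a constant
  - x = 1 OR z = 1: forces a choice: either x = 1 or z = 1

Split on the disjunction (x = 1 OR z = 1):
  • If x = 1: with x = 1, every remaining term of the linear equation is divisible by 3, so the left side is ≡ 0 (mod 3); but the right side 2 ≡ 2 (mod 3). No integers can satisfy it.
  • If z = 1: this contradicts the bound z ≤ -4.
Both branches are infeasible, so the system has no integer solution.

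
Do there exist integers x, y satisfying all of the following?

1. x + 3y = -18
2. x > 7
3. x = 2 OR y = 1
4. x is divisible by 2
No

A contradictory subset is {x + 3y = -18, x > 7, x = 2 OR y = 1}. No integer assignment can satisfy these jointly:

  - x + 3y = -18: is a linear equation tying the variables together
  - x > 7: bounds one variable relative to a constant
  - x = 2 OR y = 1: forces a choice: either x = 2 or y = 1

Split on the disjunction (x = 2 OR y = 1):
  • If x = 2: this contradicts the bound x ≥ 8.
  • If y = 1: the equation forces x = -21, which contradicts the bound x ≥ 8.
Both branches are infeasible, so the system has no integer solution.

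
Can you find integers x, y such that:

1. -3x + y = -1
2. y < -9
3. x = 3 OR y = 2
No

The full constraint system is jointly infeasible over the integers. Each constraint and what it forces:

  - -3x + y = -1: is a linear equation tying the variables together
  - y < -9: bounds one variable relative to a constant
  - x = 3 OR y = 2: forces a choice: either x = 3 or y = 2

Split on the disjunction (x = 3 OR y = 2):
  • If x = 3: the equation forces y = 8, which contradicts the bound y ≤ -10.
  • If y = 2: this contradicts the bound y ≤ -10.
Both branches are infeasible, so the system has no integer solution.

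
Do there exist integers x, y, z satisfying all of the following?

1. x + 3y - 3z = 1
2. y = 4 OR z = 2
Yes

Take x = 1, y = 4, z = 4. Substituting into each constraint:
  (1) 1 + 3(4) - 3(4) = 1 ✓
  (2) y = 4, target 4 ✓ (first branch holds)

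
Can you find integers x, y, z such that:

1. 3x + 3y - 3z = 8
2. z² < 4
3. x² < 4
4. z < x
No

Even the single constraint (3x + 3y - 3z = 8) is infeasible over the integers.

  - 3x + 3y - 3z = 8: every term on the left is divisible by 3, so the LHS ≡ 0 (mod 3), but the RHS 8 is not — no integer solution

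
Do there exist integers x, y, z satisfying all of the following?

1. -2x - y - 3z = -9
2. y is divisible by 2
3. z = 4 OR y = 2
Yes

Take x = -4, y = 2, z = 5. Substituting into each constraint:
  (1) -2(-4) + (-2) - 3(5) = -9 ✓
  (2) 2 = 2 × 1, remainder 0 ✓
  (3) y = 2, target 2 ✓ (second branch holds)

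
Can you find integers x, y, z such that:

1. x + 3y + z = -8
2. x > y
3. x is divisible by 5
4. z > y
Yes

Take x = 15, y = -6, z = -5. Substituting into each constraint:
  (1) 15 + 3(-6) + (-5) = -8 ✓
  (2) 15 > -6 ✓
  (3) 15 = 5 × 3, remainder 0 ✓
  (4) -5 > -6 ✓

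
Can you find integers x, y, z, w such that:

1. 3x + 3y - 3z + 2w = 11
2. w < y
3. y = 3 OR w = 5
Yes

Take x = 0, y = 3, z = 0, w = 1. Substituting into each constraint:
  (1) 3(0) + 3(3) - 3(0) + 2(1) = 11 ✓
  (2) 1 < 3 ✓
  (3) y = 3, target 3 ✓ (first branch holds)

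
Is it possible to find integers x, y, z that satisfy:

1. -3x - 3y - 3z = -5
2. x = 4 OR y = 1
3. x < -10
No

Even the single constraint (-3x - 3y - 3z = -5) is infeasible over the integers.

  - -3x - 3y - 3z = -5: every term on the left is divisible by 3, so the LHS ≡ 0 (mod 3), but the RHS -5 is not — no integer solution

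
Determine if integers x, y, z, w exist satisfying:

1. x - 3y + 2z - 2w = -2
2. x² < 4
Yes

Take x = 0, y = 0, z = -1, w = 0. Substituting into each constraint:
  (1) 0 - 3(0) + 2(-1) - 2(0) = -2 ✓
  (2) x² = (0)² = 0, and 0 < 4 ✓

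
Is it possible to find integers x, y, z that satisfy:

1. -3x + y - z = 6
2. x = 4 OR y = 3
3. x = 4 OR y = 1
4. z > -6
Yes

Take x = 4, y = 13, z = -5. Substituting into each constraint:
  (1) -3(4) + 13 + 5 = 6 ✓
  (2) x = 4, target 4 ✓ (first branch holds)
  (3) x = 4, target 4 ✓ (first branch holds)
  (4) -5 > -6 ✓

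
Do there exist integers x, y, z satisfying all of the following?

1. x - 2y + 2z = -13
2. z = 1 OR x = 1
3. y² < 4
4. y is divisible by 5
Yes

Take x = 1, y = 0, z = -7. Substituting into each constraint:
  (1) 1 - 2(0) + 2(-7) = -13 ✓
  (2) x = 1, target 1 ✓ (second branch holds)
  (3) y² = (0)² = 0, and 0 < 4 ✓
  (4) 0 = 5 × 0, remainder 0 ✓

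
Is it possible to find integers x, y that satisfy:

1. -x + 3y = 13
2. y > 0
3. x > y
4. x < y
No

A contradictory subset is {x > y, x < y}. No integer assignment can satisfy these jointly:

  - x > y: bounds one variable relative to another variable
  - x < y: bounds one variable relative to another variable

Direct contradiction: x > y and y > x cannot both hold.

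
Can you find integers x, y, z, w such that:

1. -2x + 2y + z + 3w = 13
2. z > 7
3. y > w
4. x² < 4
Yes

Take x = 0, y = 1, z = 11, w = 0. Substituting into each constraint:
  (1) -2(0) + 2(1) + 11 + 3(0) = 13 ✓
  (2) 11 > 7 ✓
  (3) 1 > 0 ✓
  (4) x² = (0)² = 0, and 0 < 4 ✓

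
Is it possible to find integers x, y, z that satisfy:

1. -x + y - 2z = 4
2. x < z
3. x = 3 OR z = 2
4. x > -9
Yes

Take x = 1, y = 9, z = 2. Substituting into each constraint:
  (1) (-1) + 9 - 2(2) = 4 ✓
  (2) 1 < 2 ✓
  (3) z = 2, target 2 ✓ (second branch holds)
  (4) 1 > -9 ✓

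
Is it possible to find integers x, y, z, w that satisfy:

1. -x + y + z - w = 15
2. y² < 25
Yes

Take x = 0, y = 0, z = 0, w = -15. Substituting into each constraint:
  (1) 0 + 0 + 0 + 15 = 15 ✓
  (2) y² = (0)² = 0, and 0 < 25 ✓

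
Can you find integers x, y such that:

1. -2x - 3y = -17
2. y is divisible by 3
Yes

Take x = 4, y = 3. Substituting into each constraint:
  (1) -2(4) - 3(3) = -17 ✓
  (2) 3 = 3 × 1, remainder 0 ✓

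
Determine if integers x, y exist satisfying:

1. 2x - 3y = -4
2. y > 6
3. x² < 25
No

The full constraint system is jointly infeasible over the integers. Each constraint and what it forces:

  - 2x - 3y = -4: is a linear equation tying the variables together
  - y > 6: bounds one variable relative to a constant
  - x² < 25: restricts x to |x| ≤ 4

Range argument: with x ∈ [-4, 4], y ∈ [7, ∞], the left side of the equation is at most -13, but the right side is -4 > -13. No integer solution exists.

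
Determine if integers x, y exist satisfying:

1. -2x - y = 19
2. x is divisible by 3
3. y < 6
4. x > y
Yes

Take x = 0, y = -19. Substituting into each constraint:
  (1) -2(0) + 19 = 19 ✓
  (2) 0 = 3 × 0, remainder 0 ✓
  (3) -19 < 6 ✓
  (4) 0 > -19 ✓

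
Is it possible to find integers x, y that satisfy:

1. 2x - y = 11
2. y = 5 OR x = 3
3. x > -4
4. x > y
Yes

Take x = 8, y = 5. Substituting into each constraint:
  (1) 2(8) + (-5) = 11 ✓
  (2) y = 5, target 5 ✓ (first branch holds)
  (3) 8 > -4 ✓
  (4) 8 > 5 ✓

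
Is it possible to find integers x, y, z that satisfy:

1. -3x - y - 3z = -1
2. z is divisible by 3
Yes

Take x = 0, y = 1, z = 0. Substituting into each constraint:
  (1) -3(0) + (-1) - 3(0) = -1 ✓
  (2) 0 = 3 × 0, remainder 0 ✓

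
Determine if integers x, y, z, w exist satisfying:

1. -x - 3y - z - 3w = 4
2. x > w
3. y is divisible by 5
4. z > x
Yes

Take x = 2, y = 0, z = 3, w = -3. Substituting into each constraint:
  (1) (-2) - 3(0) + (-3) - 3(-3) = 4 ✓
  (2) 2 > -3 ✓
  (3) 0 = 5 × 0, remainder 0 ✓
  (4) 3 > 2 ✓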